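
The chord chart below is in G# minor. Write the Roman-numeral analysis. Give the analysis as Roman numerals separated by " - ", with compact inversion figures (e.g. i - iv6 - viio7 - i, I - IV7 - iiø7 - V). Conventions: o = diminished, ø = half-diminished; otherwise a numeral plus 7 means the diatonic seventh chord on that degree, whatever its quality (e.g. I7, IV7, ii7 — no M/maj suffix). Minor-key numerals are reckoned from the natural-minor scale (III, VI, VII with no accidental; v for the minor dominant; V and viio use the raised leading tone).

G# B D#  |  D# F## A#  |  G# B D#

i - V - i

G#-B-D#: minor triad on G# = scale degree 1 → i.
D#-F##-A#: major triad on D# = scale degree 5 → V.
G#-B-D#: root G# is the tonic; minor triad there is i.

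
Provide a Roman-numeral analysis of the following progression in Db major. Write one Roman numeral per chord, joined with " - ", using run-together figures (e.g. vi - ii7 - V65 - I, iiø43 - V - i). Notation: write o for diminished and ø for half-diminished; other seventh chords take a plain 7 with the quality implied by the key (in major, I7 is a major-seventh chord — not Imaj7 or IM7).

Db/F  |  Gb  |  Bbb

I6 - IV - bVI

Db/F: root Db is the tonic; major triad there is I6.
Gb: root Gb is the subdominant; major triad there is IV.
Bbb is non-diatonic — bVI, a mixture chord from Db minor.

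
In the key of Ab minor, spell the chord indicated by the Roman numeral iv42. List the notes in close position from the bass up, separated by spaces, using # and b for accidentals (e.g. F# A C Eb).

The numeral's case and figure indicate a minor seventh chord. In Ab minor its root, scale degree 4, is Db.
That chord is spelled Db-Fb-Ab-Cb.
The figured bass 42 indicates third inversion, placing the seventh (Cb) in the bass: Cb-Db-Fb-Ab.

Cb Db Fb Ab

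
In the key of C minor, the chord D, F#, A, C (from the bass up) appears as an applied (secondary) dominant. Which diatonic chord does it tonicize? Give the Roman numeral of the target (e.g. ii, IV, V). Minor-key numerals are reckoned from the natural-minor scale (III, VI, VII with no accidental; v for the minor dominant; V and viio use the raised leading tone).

The chord is a dominant seventh chord on D.
A dominant resolves down a perfect fifth: D → G. In C minor, G is scale degree 5, i.e. V.

V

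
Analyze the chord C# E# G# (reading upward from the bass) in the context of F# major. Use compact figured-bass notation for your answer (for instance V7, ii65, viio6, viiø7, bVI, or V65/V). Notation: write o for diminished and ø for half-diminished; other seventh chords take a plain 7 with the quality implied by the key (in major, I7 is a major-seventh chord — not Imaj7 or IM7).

The pitches C#-E#-G# form a major triad rooted on C#.
In F# major, C# is the dominant; the diatonic major triad there is V.

V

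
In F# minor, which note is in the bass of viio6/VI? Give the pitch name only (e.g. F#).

E

The applied chord viio6/VI is rooted on C#: C#-E-G.
The figure 6 means first inversion — the third is in the bass.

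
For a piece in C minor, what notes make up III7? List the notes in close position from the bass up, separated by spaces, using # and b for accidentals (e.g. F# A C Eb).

The numeral's case and figure indicate a major seventh chord. In C minor its root, scale degree 3, is Eb.
Stacking thirds from Eb gives Eb-G-Bb-D.

Eb G Bb D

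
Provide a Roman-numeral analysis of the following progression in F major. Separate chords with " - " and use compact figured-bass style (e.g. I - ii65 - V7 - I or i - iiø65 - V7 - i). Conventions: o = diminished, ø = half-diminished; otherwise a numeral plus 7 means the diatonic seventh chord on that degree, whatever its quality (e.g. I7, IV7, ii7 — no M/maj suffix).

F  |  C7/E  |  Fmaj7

F: root F is the tonic; major triad there is I.
C7/E has root C, degree 5 in F major, so V65.
Fmaj7 has root F, degree 1 in F major, so I7.

I - V65 - I7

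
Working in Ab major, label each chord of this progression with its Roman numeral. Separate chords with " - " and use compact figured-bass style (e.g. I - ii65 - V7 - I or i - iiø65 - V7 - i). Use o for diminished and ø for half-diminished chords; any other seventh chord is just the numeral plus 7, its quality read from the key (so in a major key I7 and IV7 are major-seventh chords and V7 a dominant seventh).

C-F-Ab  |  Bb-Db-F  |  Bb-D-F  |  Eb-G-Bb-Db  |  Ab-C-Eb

vi64 - ii - V/V - V7 - I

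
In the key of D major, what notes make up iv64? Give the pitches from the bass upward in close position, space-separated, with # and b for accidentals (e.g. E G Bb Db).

D G Bb

iv64 is the minor subdominant, borrowed from the parallel minor. In D major that root is G.
So the chord is G-Bb-D.
The figured bass 64 indicates second inversion, placing the fifth (D) in the bass: D-G-Bb.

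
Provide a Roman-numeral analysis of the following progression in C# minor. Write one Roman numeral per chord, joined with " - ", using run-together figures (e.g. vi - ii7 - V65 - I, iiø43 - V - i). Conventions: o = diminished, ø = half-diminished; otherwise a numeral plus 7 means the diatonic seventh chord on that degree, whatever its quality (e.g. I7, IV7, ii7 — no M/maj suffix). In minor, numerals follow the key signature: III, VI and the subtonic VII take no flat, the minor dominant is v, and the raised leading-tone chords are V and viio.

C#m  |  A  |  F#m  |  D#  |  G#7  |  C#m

i - VI - iv - V/V - V7 - i

C#m has root C#, degree 1 in C# minor, so i.
A: major triad on A = scale degree 6 → VI.
F#m has root F#, degree 4 in C# minor, so iv.
D#: chromatic; D# is V of V, so V/V.
G#7 has root G#, degree 5 in C# minor, so V7.
C#m: minor triad on C# = scale degree 1 → i.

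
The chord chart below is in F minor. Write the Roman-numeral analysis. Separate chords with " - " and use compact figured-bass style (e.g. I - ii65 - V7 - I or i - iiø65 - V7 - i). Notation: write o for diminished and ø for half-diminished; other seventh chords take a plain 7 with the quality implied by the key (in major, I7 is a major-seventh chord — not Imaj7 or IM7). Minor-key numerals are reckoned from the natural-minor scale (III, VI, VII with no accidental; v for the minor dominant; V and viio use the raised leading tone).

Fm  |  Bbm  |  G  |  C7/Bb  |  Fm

Fm has root F, degree 1 in F minor, so i.
Bbm has root Bb, degree 4 in F minor, so iv.
G: a major triad on G, the applied dominant of V → V/V.
C7/Bb: dominant seventh chord on C = scale degree 5 → V42.
Fm has root F, degree 1 in F minor, so i.

i - iv - V/V - V42 - i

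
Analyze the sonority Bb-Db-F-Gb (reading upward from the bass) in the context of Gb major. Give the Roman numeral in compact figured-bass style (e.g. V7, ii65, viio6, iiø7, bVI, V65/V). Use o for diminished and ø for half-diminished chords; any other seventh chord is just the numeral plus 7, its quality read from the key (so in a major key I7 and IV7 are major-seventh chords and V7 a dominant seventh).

Stacked in thirds the chord is Gb-Bb-Db-F: a major seventh chord on Gb.
Gb is scale degree 1 in Gb major, and a major seventh chord on that degree is written I7.
With Bb in the bass the chord is in first inversion, so the figured bass is 65.

I65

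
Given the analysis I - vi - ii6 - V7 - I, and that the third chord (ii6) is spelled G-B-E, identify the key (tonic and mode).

D major

ii6 is given as G-B-E — a minor triad with root E.
Counting down one scale step from E places the tonic on D; a minor triad on degree 2 is diatonic only in major.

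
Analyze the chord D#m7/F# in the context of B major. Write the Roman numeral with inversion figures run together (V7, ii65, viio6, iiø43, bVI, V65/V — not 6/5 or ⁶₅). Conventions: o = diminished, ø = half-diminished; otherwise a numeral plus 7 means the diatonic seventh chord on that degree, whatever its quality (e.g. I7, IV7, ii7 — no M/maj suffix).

iii65

The pitches D#-F#-A#-C# form a minor seventh chord rooted on D#.
In B major, D# is the mediant; the diatonic minor seventh chord there is iii7.
With F# in the bass the chord is in first inversion, so the figured bass is 65.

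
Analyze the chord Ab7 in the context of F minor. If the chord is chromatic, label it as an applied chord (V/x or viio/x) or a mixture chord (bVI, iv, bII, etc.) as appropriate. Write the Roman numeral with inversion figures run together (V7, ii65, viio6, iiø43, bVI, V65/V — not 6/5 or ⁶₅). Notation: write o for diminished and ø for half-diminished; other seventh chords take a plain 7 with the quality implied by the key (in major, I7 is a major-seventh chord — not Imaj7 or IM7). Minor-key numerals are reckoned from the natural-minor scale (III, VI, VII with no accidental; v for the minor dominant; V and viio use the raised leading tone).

The pitches Ab-C-Eb-Gb form a dominant seventh chord rooted on Ab.
Ab is not a diatonic chord root with this quality in F minor, but it lies a perfect fifth above Db (VI), so the chord functions as an applied dominant of VI.

V7/VI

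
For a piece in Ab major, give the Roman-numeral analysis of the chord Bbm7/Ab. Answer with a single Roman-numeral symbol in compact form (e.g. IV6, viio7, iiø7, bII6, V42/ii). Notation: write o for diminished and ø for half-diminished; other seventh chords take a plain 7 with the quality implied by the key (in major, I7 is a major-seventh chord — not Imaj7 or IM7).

ii42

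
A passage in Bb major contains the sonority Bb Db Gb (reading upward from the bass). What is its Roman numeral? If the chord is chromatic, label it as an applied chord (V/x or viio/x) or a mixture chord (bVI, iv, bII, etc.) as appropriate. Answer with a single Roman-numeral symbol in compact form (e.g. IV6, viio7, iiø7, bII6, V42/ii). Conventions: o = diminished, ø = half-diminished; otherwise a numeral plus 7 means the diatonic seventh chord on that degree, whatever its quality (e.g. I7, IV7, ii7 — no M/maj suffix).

The pitches Gb-Bb-Db form a major triad rooted on Gb.
Gb is the lowered sixth degree of Bb major (diatonic 6 would be G). This is a major triad on the lowered sixth degree, borrowed from the parallel minor.
With Bb in the bass the chord is in first inversion, so the figured bass is 6.

bVI6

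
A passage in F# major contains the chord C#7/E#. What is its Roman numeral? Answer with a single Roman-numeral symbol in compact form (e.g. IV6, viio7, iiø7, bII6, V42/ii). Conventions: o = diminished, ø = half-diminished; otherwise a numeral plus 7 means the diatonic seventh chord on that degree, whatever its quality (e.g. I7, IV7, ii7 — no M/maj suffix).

Stacked in thirds the chord is C#-E#-G#-B: a dominant seventh chord on C#.
C# is scale degree 5 in F# major, and a dominant seventh chord on that degree is written V7.
With E# in the bass the chord is in first inversion, so the figured bass is 65.

V65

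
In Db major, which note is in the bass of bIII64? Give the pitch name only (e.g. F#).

bIII in Db major has root Fb; the chord is Fb-Ab-Cb.
The figure 64 means second inversion — the fifth is in the bass.

Cb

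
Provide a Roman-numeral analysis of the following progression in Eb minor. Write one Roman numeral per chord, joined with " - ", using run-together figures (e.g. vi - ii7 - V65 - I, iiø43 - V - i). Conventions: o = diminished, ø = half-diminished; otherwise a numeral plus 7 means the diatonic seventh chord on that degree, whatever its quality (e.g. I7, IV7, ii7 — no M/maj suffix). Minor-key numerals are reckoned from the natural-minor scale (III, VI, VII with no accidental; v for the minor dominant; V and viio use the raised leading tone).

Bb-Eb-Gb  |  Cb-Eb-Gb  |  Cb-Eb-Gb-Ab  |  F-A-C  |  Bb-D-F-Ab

i64 - VI - iv65 - V/V - V7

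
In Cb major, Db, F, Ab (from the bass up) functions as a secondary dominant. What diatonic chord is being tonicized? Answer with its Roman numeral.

V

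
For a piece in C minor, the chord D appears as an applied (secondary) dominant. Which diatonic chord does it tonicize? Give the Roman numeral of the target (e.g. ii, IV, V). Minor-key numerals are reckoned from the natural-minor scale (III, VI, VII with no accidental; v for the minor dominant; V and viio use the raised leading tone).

V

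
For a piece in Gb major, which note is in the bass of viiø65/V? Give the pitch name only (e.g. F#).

The applied chord viiø65/V is rooted on C: C-Eb-Gb-Bb.
The figure 65 means first inversion — the third is in the bass.

Eb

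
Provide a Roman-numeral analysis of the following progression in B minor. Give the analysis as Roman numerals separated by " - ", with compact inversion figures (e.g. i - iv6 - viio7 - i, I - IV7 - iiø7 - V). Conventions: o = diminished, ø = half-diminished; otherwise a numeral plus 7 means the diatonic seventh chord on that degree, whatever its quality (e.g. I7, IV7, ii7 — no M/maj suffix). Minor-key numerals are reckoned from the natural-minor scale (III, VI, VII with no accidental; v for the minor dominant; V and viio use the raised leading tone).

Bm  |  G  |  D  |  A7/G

i - VI - III - VII42

Bm has root B, degree 1 in B minor, so i.
G: major triad on G = scale degree 6 → VI.
D: major triad on D = scale degree 3 → III.
A7/G has root A, degree 7 in B minor, so VII42.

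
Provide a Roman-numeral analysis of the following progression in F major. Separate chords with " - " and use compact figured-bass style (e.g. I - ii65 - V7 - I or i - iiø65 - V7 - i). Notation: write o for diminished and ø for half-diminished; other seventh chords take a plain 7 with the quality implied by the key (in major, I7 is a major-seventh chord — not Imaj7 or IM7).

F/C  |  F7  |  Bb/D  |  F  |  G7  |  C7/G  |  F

F/C: major triad on F = scale degree 1 → I64.
F7: chromatic; F is V of IV, so V7/IV.
Bb/D: root Bb is the subdominant; major triad there is IV6.
F: major triad on F = scale degree 1 → I.
G7 is the secondary dominant of V (dominant seventh chord on G): V7/V.
C7/G: dominant seventh chord on C = scale degree 5 → V43.
F: major triad on F = scale degree 1 → I.

I64 - V7/IV - IV6 - I - V7/V - V43 - I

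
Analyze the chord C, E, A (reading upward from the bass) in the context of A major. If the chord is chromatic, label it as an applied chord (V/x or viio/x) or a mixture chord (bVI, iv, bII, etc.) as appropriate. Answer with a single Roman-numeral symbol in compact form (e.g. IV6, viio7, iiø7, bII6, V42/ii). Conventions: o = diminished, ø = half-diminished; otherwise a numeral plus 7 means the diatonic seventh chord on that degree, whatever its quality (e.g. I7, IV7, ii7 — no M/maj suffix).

i6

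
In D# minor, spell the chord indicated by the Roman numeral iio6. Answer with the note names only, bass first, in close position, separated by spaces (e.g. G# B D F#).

G# B E#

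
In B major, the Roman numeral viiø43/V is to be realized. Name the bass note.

B

The applied chord viiø43/V is rooted on E#: E#-G#-B-D#.
The figure 43 means second inversion — the fifth is in the bass.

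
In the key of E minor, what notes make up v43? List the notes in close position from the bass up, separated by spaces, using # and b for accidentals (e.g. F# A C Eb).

F# A B D

In E minor, the fifth degree is B, and the diatonic chord built there is a minor seventh chord.
That chord is spelled B-D-F#-A.
With the 43 figure the chord is in second inversion; from the bass F# upward in close position it reads F#-A-B-D.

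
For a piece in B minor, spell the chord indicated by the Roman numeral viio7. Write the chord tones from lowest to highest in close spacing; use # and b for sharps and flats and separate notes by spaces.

In B minor, the leading-tone chord is built on the raised seventh degree, A#.
That chord is spelled A#-C#-E-G.

A# C# E G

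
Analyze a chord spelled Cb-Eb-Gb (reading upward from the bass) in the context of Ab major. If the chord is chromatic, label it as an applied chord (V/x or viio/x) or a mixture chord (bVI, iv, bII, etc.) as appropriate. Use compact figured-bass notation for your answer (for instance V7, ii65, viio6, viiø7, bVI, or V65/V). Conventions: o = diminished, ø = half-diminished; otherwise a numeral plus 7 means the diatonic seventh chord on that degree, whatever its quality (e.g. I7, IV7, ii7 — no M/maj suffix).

Stacked in thirds the chord is Cb-Eb-Gb: a major triad on Cb.
Cb is the lowered third degree of Ab major (diatonic 3 would be C). This is a major triad on the lowered third degree, borrowed from the parallel minor.

bIII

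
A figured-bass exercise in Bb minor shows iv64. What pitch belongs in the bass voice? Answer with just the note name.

Bb

iv in Bb minor has root Eb; the chord is Eb-Gb-Bb.
The figure 64 means second inversion — the fifth is in the bass.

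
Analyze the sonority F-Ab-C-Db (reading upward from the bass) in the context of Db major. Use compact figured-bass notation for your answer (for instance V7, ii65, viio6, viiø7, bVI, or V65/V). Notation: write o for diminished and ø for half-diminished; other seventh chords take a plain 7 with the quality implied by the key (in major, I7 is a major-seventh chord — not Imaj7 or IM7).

Stacked in thirds the chord is Db-F-Ab-C: a major seventh chord on Db.
Db is scale degree 1 in Db major, and a major seventh chord on that degree is written I7.
With F in the bass the chord is in first inversion, so the figured bass is 65.

I65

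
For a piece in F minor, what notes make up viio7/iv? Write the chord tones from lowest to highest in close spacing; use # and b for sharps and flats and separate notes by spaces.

viio7/iv is a secondary leading-tone chord. The target iv is Bb in F minor; the applied chord is rooted a semitone below, on A.
Building a fully diminished seventh chord on A gives A-C-Eb-Gb.

A C Eb Gb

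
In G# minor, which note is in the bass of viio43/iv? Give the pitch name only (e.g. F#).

F#

The applied chord viio43/iv is rooted on B#: B#-D#-F#-A.
The figure 43 means second inversion — the fifth is in the bass.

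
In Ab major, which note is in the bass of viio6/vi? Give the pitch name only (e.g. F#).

G

The applied chord viio6/vi is rooted on E: E-G-Bb.
The figure 6 means first inversion — the third is in the bass.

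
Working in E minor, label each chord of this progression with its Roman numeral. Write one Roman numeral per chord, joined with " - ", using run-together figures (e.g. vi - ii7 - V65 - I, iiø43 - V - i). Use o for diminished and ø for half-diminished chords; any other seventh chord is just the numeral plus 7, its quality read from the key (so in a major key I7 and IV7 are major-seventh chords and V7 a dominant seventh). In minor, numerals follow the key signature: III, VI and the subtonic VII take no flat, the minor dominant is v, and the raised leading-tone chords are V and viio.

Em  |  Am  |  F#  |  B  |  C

i - iv - V/V - V - VI

Em: minor triad on E = scale degree 1 → i.
Am: minor triad on A = scale degree 4 → iv.
F#: chromatic; F# is V of V, so V/V.
B: root B is the dominant; major triad there is V.
C: major triad on C = scale degree 6 → VI.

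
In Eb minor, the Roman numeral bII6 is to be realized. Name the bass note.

bII in Eb minor has root Fb; the chord is Fb-Ab-Cb.
The figure 6 means first inversion — the third is in the bass.

Ab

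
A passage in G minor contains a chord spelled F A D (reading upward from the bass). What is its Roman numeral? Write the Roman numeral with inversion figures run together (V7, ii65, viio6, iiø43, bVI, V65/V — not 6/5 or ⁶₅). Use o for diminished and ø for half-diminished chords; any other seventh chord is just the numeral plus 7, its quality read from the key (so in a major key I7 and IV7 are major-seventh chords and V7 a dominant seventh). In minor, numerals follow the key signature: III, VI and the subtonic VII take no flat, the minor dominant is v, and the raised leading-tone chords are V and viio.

v6

Stacked in thirds the chord is D-F-A: a minor triad on D.
In G minor, D is the dominant; the diatonic minor triad there is v.
With F in the bass the chord is in first inversion, so the figured bass is 6.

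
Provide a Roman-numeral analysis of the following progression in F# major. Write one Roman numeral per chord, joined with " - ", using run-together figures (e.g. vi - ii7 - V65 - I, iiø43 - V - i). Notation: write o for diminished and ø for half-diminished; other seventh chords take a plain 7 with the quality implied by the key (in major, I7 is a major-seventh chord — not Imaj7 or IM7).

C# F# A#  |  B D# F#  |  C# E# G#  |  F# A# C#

I64 - IV - V - I

C#-F#-A#: major triad on F# = scale degree 1 → I64.
B-D#-F#: major triad on B = scale degree 4 → IV.
C#-E#-G# has root C#, degree 5 in F# major, so V.
F#-A#-C# has root F#, degree 1 in F# major, so I.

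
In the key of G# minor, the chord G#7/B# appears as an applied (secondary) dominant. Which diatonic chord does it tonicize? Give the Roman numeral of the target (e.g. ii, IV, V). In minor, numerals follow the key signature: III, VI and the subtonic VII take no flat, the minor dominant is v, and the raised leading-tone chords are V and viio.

iv

The chord is a dominant seventh chord on G#.
A dominant resolves down a perfect fifth: G# → C#. In G# minor, C# is scale degree 4, i.e. iv.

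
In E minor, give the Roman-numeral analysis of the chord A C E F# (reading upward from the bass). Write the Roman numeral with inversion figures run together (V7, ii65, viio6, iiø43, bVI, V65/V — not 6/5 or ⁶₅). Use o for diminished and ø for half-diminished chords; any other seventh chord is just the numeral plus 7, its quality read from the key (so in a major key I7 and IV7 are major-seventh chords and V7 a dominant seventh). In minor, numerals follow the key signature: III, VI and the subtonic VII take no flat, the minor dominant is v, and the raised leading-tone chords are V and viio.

The pitches F#-A-C-E form a half-diminished seventh chord rooted on F#.
In E minor, F# is the supertonic; the diatonic half-diminished seventh chord there is iiø7.
With A in the bass the chord is in first inversion, so the figured bass is 65.

iiø65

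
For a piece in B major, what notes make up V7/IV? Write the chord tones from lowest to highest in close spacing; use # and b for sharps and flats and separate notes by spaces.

B D# F# A

V7/IV is a secondary dominant — the dominant seventh of IV. IV in B major is E, so the applied chord's root is B, a perfect fifth above.
Building a dominant seventh chord on B gives B-D#-F#-A.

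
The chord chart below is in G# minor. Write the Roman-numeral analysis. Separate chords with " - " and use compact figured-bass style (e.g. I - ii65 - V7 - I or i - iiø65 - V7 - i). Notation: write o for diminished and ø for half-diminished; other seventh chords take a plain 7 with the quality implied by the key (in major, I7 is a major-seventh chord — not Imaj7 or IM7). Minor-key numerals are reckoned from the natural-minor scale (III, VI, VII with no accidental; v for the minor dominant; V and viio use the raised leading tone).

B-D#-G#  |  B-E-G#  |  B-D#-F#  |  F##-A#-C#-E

i6 - VI64 - III - viio7

B-D#-G#: root G# is the tonic; minor triad there is i6.
B-E-G#: root E is the submediant; major triad there is VI64.
B-D#-F#: major triad on B = scale degree 3 → III.
F##-A#-C#-E: fully diminished seventh chord on F## = scale degree 7 → viio7.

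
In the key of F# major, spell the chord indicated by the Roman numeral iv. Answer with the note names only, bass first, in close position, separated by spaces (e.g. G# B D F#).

Scale degree 4 in F# major is B; here the chord built on it is altered to a minor triad. iv is the minor subdominant, borrowed from the parallel minor.
So the chord is B-D-F#, a minor triad.

B D F#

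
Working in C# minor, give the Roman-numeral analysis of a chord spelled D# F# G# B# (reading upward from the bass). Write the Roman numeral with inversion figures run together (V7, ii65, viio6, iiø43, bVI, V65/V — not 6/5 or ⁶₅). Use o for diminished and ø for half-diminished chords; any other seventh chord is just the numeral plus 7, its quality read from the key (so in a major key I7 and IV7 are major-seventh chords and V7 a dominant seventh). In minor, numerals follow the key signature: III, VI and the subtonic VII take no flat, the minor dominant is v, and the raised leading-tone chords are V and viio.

V43

The pitches G#-B#-D#-F# form a dominant seventh chord rooted on G#.
G# is scale degree 5 in C# minor, and a dominant seventh chord on that degree is written V7.
With D# in the bass the chord is in second inversion, so the figured bass is 43.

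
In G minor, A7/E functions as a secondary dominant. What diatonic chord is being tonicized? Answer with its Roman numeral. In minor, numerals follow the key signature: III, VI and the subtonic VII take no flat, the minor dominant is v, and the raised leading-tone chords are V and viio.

V

The chord is a dominant seventh chord on A.
A dominant resolves down a perfect fifth: A → D. In G minor, D is scale degree 5, i.e. V.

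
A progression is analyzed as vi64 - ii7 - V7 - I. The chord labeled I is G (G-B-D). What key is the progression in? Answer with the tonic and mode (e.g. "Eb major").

G major

The chord G is a major triad rooted on G; its label is I.
If G is scale degree 1 and the mode makes that degree carry a major triad, the tonic is G and the mode is major.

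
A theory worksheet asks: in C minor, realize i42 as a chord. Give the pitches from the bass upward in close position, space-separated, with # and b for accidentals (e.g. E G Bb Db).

Bb C Eb G

In C minor, the first degree is C, and the diatonic chord built there is a minor seventh chord.
That chord is spelled C-Eb-G-Bb.
With the 42 figure the chord is in third inversion; from the bass Bb upward in close position it reads Bb-C-Eb-G.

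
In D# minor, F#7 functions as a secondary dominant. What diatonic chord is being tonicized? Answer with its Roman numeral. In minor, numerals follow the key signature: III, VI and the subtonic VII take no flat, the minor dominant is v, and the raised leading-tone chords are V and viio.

VI

The chord is a dominant seventh chord on F#.
A dominant resolves down a perfect fifth: F# → B. In D# minor, B is scale degree 6, i.e. VI.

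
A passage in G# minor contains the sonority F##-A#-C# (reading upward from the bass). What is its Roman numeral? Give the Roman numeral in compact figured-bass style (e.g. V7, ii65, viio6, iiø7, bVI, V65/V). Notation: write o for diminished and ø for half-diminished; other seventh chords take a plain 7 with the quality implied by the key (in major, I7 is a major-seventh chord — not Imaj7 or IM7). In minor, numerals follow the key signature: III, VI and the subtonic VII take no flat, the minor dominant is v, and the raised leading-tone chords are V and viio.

viio

The pitches F##-A#-C# form a diminished triad rooted on F##.
F## is scale degree 7 in G# minor, and a diminished triad on that degree is written viio.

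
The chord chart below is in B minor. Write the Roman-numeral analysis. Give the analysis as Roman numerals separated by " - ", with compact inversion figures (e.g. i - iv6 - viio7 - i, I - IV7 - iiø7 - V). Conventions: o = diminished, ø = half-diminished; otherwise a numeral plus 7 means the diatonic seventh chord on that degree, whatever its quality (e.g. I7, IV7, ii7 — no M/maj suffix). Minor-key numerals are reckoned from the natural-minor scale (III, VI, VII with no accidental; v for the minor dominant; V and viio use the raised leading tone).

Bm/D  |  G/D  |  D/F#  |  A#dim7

i6 - VI64 - III6 - viio7

Bm/D: root B is the tonic; minor triad there is i6.
G/D has root G, degree 6 in B minor, so VI64.
D/F#: root D is the mediant; major triad there is III6.
A#dim7: fully diminished seventh chord on A# = scale degree 7 → viio7.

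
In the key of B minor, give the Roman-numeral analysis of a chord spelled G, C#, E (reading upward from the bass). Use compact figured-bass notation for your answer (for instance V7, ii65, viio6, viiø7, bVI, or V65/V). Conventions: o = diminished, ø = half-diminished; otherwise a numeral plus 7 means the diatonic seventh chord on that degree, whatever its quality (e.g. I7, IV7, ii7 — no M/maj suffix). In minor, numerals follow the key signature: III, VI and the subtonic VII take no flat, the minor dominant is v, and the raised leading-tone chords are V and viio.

Stacked in thirds the chord is C#-E-G: a diminished triad on C#.
C# is scale degree 2 in B minor, and a diminished triad on that degree is written iio.
With G in the bass the chord is in second inversion, so the figured bass is 64.

iio64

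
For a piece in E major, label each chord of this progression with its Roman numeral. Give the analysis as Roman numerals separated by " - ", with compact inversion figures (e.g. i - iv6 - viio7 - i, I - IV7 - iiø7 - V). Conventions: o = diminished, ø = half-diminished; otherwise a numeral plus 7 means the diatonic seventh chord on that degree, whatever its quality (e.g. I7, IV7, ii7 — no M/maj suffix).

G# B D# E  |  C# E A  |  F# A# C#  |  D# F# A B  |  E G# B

I65 - IV6 - V/V - V65 - I

G#-B-D#-E has root E, degree 1 in E major, so I65.
C#-E-A has root A, degree 4 in E major, so IV6.
F#-A#-C#: a major triad on F#, the applied dominant of V → V/V.
D#-F#-A-B has root B, degree 5 in E major, so V65.
E-G#-B has root E, degree 1 in E major, so I.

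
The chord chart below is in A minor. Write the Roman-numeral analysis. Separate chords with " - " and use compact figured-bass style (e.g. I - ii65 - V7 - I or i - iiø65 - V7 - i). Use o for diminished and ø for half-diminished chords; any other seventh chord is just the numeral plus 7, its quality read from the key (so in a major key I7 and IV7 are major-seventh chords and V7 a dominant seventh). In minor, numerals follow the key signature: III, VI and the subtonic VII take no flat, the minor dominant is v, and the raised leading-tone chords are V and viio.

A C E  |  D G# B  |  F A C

A-C-E: root A is the tonic; minor triad there is i.
D-G#-B: diminished triad on G# = scale degree 7 → viio64.
F-A-C has root F, degree 6 in A minor, so VI.

i - viio64 - VI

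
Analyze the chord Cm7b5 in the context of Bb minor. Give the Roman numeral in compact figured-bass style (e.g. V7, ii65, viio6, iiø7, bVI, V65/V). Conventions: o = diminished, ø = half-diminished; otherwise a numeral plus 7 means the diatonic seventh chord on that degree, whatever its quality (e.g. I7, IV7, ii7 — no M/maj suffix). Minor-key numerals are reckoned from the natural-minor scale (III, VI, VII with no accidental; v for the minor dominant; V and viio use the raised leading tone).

The pitches C-Eb-Gb-Bb form a half-diminished seventh chord rooted on C.
C is scale degree 2 in Bb minor, and a half-diminished seventh chord on that degree is written iiø7.

iiø7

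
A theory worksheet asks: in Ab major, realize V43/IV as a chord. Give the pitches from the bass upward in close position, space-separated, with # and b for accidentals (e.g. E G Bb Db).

Eb Gb Ab C

V43/IV is a secondary dominant — the dominant seventh of IV. IV in Ab major is Db, so the applied chord's root is Ab, a perfect fifth above.
Building a dominant seventh chord on Ab gives Ab-C-Eb-Gb.
With the 43 figure the chord is in second inversion; from the bass Eb upward in close position it reads Eb-Gb-Ab-C.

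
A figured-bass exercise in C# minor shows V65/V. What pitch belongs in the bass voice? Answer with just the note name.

F##

The applied chord V65/V is rooted on D#: D#-F##-A#-C#.
The figure 65 means first inversion — the third is in the bass.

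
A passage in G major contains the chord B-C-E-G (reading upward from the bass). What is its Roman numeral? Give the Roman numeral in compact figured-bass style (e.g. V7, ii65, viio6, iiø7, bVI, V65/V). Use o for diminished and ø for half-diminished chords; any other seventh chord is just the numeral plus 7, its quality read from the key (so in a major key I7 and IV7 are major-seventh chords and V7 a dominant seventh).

IV42

Stacked in thirds the chord is C-E-G-B: a major seventh chord on C.
C is scale degree 4 in G major, and a major seventh chord on that degree is written IV7.
With B in the bass the chord is in third inversion, so the figured bass is 42.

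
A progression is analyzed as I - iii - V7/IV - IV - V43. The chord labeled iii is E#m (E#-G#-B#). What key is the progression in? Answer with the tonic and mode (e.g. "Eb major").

C# major

The chord E#m is a minor triad rooted on E#; its label is iii.
Counting down 2 scale steps from E# places the tonic on C#; a minor triad on degree 3 is diatonic only in major.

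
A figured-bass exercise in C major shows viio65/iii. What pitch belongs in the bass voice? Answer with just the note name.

The applied chord viio65/iii is rooted on D#: D#-F#-A-C.
The figure 65 means first inversion — the third is in the bass.

F#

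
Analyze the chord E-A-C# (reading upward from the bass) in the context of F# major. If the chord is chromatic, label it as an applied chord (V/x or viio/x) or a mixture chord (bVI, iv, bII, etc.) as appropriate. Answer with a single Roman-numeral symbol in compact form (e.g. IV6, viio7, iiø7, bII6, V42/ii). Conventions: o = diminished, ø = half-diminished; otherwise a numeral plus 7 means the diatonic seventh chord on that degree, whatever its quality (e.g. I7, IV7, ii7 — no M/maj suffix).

bIII64

Stacked in thirds the chord is A-C#-E: a major triad on A.
A is the lowered third degree of F# major (diatonic 3 would be A#). This is a major triad on the lowered third degree, borrowed from the parallel minor.
With E in the bass the chord is in second inversion, so the figured bass is 64.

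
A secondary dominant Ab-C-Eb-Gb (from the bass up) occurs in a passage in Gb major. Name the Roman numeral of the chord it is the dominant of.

The chord is a dominant seventh chord on Ab.
A dominant resolves down a perfect fifth: Ab → Db. In Gb major, Db is scale degree 5, i.e. V.

V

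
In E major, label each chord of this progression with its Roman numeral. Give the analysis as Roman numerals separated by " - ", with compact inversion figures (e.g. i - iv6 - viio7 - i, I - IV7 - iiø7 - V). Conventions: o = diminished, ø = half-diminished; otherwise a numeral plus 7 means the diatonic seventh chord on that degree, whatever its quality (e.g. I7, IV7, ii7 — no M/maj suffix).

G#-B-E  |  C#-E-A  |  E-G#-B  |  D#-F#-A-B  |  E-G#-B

I6 - IV6 - I - V65 - I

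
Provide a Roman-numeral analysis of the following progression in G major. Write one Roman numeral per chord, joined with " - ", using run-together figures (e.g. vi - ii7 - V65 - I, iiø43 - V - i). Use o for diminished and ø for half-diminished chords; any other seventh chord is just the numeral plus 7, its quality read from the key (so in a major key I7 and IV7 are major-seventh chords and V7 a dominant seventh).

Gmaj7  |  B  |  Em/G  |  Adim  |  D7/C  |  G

Gmaj7 has root G, degree 1 in G major, so I7.
B is the secondary dominant of vi (major triad on B): V/vi.
Em/G: minor triad on E = scale degree 6 → vi6.
Adim: diminished triad on A — chromatic; iio (borrowed from the parallel minor).
D7/C: root D is the dominant; dominant seventh chord there is V42.
G: major triad on G = scale degree 1 → I.

I7 - V/vi - vi6 - iio - V42 - I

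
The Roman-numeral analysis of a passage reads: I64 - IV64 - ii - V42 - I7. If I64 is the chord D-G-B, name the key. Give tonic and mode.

G major

The chord G/D is a major triad rooted on G; its label is I64.
If G is scale degree 1 and the mode makes that degree carry a major triad, the tonic is G and the mode is major.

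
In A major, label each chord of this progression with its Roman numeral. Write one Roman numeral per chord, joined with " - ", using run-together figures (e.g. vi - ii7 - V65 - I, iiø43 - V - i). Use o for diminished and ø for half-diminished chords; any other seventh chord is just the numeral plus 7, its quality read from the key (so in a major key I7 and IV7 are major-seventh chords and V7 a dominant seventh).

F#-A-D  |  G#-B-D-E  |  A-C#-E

F#-A-D: root D is the subdominant; major triad there is IV6.
G#-B-D-E: dominant seventh chord on E = scale degree 5 → V65.
A-C#-E has root A, degree 1 in A major, so I.

IV6 - V65 - I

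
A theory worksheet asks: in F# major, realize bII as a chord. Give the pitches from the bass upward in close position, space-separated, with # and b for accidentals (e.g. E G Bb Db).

G B D

Scale degree 2 in F# major is G#; lowering it a half step gives G. bII is the Neapolitan chord — a major triad on the lowered second degree.
So the chord is G-B-D.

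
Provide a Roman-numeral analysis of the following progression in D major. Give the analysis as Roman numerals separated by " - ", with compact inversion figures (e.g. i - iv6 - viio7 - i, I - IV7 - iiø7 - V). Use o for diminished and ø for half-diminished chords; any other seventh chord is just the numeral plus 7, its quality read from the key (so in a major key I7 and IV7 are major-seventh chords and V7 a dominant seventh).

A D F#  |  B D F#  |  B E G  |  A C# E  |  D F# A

I64 - vi - ii64 - V - I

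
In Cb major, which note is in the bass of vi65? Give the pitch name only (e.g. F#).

vi in Cb major has root Ab; the chord is Ab-Cb-Eb-Gb.
The figure 65 means first inversion — the third is in the bass.

Cb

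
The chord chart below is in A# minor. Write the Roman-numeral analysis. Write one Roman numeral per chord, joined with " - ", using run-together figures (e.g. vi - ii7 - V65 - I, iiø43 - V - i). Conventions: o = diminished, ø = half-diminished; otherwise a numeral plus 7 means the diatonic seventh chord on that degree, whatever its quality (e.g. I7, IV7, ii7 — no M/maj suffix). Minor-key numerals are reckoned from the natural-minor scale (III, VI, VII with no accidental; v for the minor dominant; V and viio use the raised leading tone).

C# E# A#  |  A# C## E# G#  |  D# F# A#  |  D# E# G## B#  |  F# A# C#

C#-E#-A#: root A# is the tonic; minor triad there is i6.
A#-C##-E#-G#: chromatic; A# is V of iv, so V7/iv.
D#-F#-A#: root D# is the subdominant; minor triad there is iv.
D#-E#-G##-B#: root E# is the dominant; dominant seventh chord there is V42.
F#-A#-C#: root F# is the submediant; major triad there is VI.

i6 - V7/iv - iv - V42 - VI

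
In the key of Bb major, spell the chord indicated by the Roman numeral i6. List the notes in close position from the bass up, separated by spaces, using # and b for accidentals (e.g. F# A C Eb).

Scale degree 1 in Bb major is Bb; here the chord built on it is altered to a minor triad. i6 is the minor tonic, borrowed from the parallel minor.
So the chord is Bb-Db-F.
The figured bass 6 indicates first inversion, placing the third (Db) in the bass: Db-F-Bb.

Db F Bb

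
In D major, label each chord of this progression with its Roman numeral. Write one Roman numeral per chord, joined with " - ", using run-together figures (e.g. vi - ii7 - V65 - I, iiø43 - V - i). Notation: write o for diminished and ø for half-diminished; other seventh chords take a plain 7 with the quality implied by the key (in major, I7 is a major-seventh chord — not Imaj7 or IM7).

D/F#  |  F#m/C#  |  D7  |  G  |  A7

I6 - iii64 - V7/IV - IV - V7

D/F#: major triad on D = scale degree 1 → I6.
F#m/C#: minor triad on F# = scale degree 3 → iii64.
D7: a dominant seventh chord on D, the applied dominant of IV → V7/IV.
G has root G, degree 4 in D major, so IV.
A7 has root A, degree 5 in D major, so V7.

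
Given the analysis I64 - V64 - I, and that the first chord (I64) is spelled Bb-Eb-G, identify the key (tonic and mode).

I64 is given as Bb-Eb-G — a major triad with root Eb.
If Eb is scale degree 1 and the mode makes that degree carry a major triad, the tonic is Eb and the mode is major.

Eb major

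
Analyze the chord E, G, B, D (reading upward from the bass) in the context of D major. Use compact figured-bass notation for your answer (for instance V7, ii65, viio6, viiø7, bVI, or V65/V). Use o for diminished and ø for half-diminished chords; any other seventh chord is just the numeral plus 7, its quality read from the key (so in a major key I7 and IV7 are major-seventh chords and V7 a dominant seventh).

ii7

Stacked in thirds the chord is E-G-B-D: a minor seventh chord on E.
E is scale degree 2 in D major, and a minor seventh chord on that degree is written ii7.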